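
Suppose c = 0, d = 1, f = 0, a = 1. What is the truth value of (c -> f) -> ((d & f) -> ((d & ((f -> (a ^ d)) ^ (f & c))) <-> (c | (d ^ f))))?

c -> f = 0 -> 0 = 1
d & f = 1 & 0 = 0
a ^ d = 1 ^ 1 = 0
f -> (a ^ d) = 0 -> 0 = 1
f & c = 0 & 0 = 0
(f -> (a ^ d)) ^ (f & c) = 1 ^ 0 = 1
d & ((f -> (a ^ d)) ^ (f & c)) = 1 & 1 = 1
d ^ f = 1 ^ 0 = 1
c | (d ^ f) = 0 | 1 = 1
(d & ((f -> (a ^ d)) ^ (f & c))) <-> (c | (d ^ f)) = 1 <-> 1 = 1
(d & f) -> ((d & ((f -> (a ^ d)) ^ (f & c))) <-> (c | (d ^ f))) = 0 -> 1 = 1
(c -> f) -> ((d & f) -> ((d & ((f -> (a ^ d)) ^ (f & c))) <-> (c | (d ^ f)))) = 1 -> 1 = 1

1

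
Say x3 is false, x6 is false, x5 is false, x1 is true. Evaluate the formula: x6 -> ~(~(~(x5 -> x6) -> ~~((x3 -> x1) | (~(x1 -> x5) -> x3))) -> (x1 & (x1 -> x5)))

True

x5 -> x6 = False -> False = True
~(x5 -> x6) = ~True = False
x3 -> x1 = False -> True = True
x1 -> x5 = True -> False = False
~(x1 -> x5) = ~False = True
~(x1 -> x5) -> x3 = True -> False = False
(x3 -> x1) | (~(x1 -> x5) -> x3) = True | False = True
~((x3 -> x1) | (~(x1 -> x5) -> x3)) = ~True = False
~~((x3 -> x1) | (~(x1 -> x5) -> x3)) = ~False = True
~(x5 -> x6) -> ~~((x3 -> x1) | (~(x1 -> x5) -> x3)) = False -> True = True
~(~(x5 -> x6) -> ~~((x3 -> x1) | (~(x1 -> x5) -> x3))) = ~True = False
x1 -> x5 = True -> False = False
x1 & (x1 -> x5) = True & False = False
~(~(x5 -> x6) -> ~~((x3 -> x1) | (~(x1 -> x5) -> x3))) -> (x1 & (x1 -> x5)) = False -> False = True
~(~(~(x5 -> x6) -> ~~((x3 -> x1) | (~(x1 -> x5) -> x3))) -> (x1 & (x1 -> x5))) = ~True = False
x6 -> ~(~(~(x5 -> x6) -> ~~((x3 -> x1) | (~(x1 -> x5) -> x3))) -> (x1 & (x1 -> x5))) = False -> False = True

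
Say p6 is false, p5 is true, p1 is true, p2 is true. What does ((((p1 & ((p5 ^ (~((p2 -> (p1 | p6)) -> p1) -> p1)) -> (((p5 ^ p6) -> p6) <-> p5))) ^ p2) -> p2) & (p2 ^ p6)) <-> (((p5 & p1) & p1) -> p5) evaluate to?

1

p1 | p6 = 1 | 0 = 1
p2 -> (p1 | p6) = 1 -> 1 = 1
(p2 -> (p1 | p6)) -> p1 = 1 -> 1 = 1
~((p2 -> (p1 | p6)) -> p1) = ~1 = 0
~((p2 -> (p1 | p6)) -> p1) -> p1 = 0 -> 1 = 1
p5 ^ (~((p2 -> (p1 | p6)) -> p1) -> p1) = 1 ^ 1 = 0
p5 ^ p6 = 1 ^ 0 = 1
(p5 ^ p6) -> p6 = 1 -> 0 = 0
((p5 ^ p6) -> p6) <-> p5 = 0 <-> 1 = 0
(p5 ^ (~((p2 -> (p1 | p6)) -> p1) -> p1)) -> (((p5 ^ p6) -> p6) <-> p5) = 0 -> 0 = 1
p1 & ((p5 ^ (~((p2 -> (p1 | p6)) -> p1) -> p1)) -> (((p5 ^ p6) -> p6) <-> p5)) = 1 & 1 = 1
(p1 & ((p5 ^ (~((p2 -> (p1 | p6)) -> p1) -> p1)) -> (((p5 ^ p6) -> p6) <-> p5))) ^ p2 = 1 ^ 1 = 0
((p1 & ((p5 ^ (~((p2 -> (p1 | p6)) -> p1) -> p1)) -> (((p5 ^ p6) -> p6) <-> p5))) ^ p2) -> p2 = 0 -> 1 = 1
p2 ^ p6 = 1 ^ 0 = 1
(((p1 & ((p5 ^ (~((p2 -> (p1 | p6)) -> p1) -> p1)) -> (((p5 ^ p6) -> p6) <-> p5))) ^ p2) -> p2) & (p2 ^ p6) = 1 & 1 = 1
p5 & p1 = 1 & 1 = 1
(p5 & p1) & p1 = 1 & 1 = 1
((p5 & p1) & p1) -> p5 = 1 -> 1 = 1
((((p1 & ((p5 ^ (~((p2 -> (p1 | p6)) -> p1) -> p1)) -> (((p5 ^ p6) -> p6) <-> p5))) ^ p2) -> p2) & (p2 ^ p6)) <-> (((p5 & p1) & p1) -> p5) = 1 <-> 1 = 1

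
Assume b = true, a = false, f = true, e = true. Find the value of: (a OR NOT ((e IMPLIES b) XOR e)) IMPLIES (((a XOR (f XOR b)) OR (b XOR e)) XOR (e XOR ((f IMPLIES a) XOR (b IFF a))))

e IMPLIES b = true IMPLIES true = true
(e IMPLIES b) XOR e = true XOR true = false
NOT ((e IMPLIES b) XOR e) = NOT false = true
a OR NOT ((e IMPLIES b) XOR e) = false OR true = true
f XOR b = true XOR true = false
a XOR (f XOR b) = false XOR false = false
b XOR e = true XOR true = false
(a XOR (f XOR b)) OR (b XOR e) = false OR false = false
f IMPLIES a = true IMPLIES false = false
b IFF a = true IFF false = false
(f IMPLIES a) XOR (b IFF a) = false XOR false = false
e XOR ((f IMPLIES a) XOR (b IFF a)) = true XOR false = true
((a XOR (f XOR b)) OR (b XOR e)) XOR (e XOR ((f IMPLIES a) XOR (b IFF a))) = false XOR true = true
(a OR NOT ((e IMPLIES b) XOR e)) IMPLIES (((a XOR (f XOR b)) OR (b XOR e)) XOR (e XOR ((f IMPLIES a) XOR (b IFF a)))) = true IMPLIES true = true

true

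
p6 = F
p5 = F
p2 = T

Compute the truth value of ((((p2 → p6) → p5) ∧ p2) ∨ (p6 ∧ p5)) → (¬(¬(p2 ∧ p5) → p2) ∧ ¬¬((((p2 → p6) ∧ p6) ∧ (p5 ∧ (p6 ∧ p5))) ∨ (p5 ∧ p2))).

F

p2 → p6 = T → F = F
(p2 → p6) → p5 = F → F = T
((p2 → p6) → p5) ∧ p2 = T ∧ T = T
p6 ∧ p5 = F ∧ F = F
(((p2 → p6) → p5) ∧ p2) ∨ (p6 ∧ p5) = T ∨ F = T
p2 ∧ p5 = T ∧ F = F
¬(p2 ∧ p5) = ¬F = T
¬(p2 ∧ p5) → p2 = T → T = T
¬(¬(p2 ∧ p5) → p2) = ¬T = F
p2 → p6 = T → F = F
(p2 → p6) ∧ p6 = F ∧ F = F
p6 ∧ p5 = F ∧ F = F
p5 ∧ (p6 ∧ p5) = F ∧ F = F
((p2 → p6) ∧ p6) ∧ (p5 ∧ (p6 ∧ p5)) = F ∧ F = F
p5 ∧ p2 = F ∧ T = F
(((p2 → p6) ∧ p6) ∧ (p5 ∧ (p6 ∧ p5))) ∨ (p5 ∧ p2) = F ∨ F = F
¬((((p2 → p6) ∧ p6) ∧ (p5 ∧ (p6 ∧ p5))) ∨ (p5 ∧ p2)) = ¬F = T
¬¬((((p2 → p6) ∧ p6) ∧ (p5 ∧ (p6 ∧ p5))) ∨ (p5 ∧ p2)) = ¬T = F
¬(¬(p2 ∧ p5) → p2) ∧ ¬¬((((p2 → p6) ∧ p6) ∧ (p5 ∧ (p6 ∧ p5))) ∨ (p5 ∧ p2)) = F ∧ F = F
((((p2 → p6) → p5) ∧ p2) ∨ (p6 ∧ p5)) → (¬(¬(p2 ∧ p5) → p2) ∧ ¬¬((((p2 → p6) ∧ p6) ∧ (p5 ∧ (p6 ∧ p5))) ∨ (p5 ∧ p2))) = T → F = F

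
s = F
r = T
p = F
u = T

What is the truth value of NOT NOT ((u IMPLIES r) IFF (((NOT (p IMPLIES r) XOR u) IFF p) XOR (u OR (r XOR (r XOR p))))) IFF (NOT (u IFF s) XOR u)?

Substituting s=F, r=T, p=F, u=T:
u IMPLIES r = T IMPLIES T = T
p IMPLIES r = F IMPLIES T = T
NOT (p IMPLIES r) = NOT T = F
NOT (p IMPLIES r) XOR u = F XOR T = T
(NOT (p IMPLIES r) XOR u) IFF p = T IFF F = F
r XOR p = T XOR F = T
r XOR (r XOR p) = T XOR T = F
u OR (r XOR (r XOR p)) = T OR F = T
((NOT (p IMPLIES r) XOR u) IFF p) XOR (u OR (r XOR (r XOR p))) = F XOR T = T
(u IMPLIES r) IFF (((NOT (p IMPLIES r) XOR u) IFF p) XOR (u OR (r XOR (r XOR p)))) = T IFF T = T
NOT ((u IMPLIES r) IFF (((NOT (p IMPLIES r) XOR u) IFF p) XOR (u OR (r XOR (r XOR p))))) = NOT T = F
NOT NOT ((u IMPLIES r) IFF (((NOT (p IMPLIES r) XOR u) IFF p) XOR (u OR (r XOR (r XOR p))))) = NOT F = T
u IFF s = T IFF F = F
NOT (u IFF s) = NOT F = T
NOT (u IFF s) XOR u = T XOR T = F
NOT NOT ((u IMPLIES r) IFF (((NOT (p IMPLIES r) XOR u) IFF p) XOR (u OR (r XOR (r XOR p))))) IFF (NOT (u IFF s) XOR u) = T IFF F = F

F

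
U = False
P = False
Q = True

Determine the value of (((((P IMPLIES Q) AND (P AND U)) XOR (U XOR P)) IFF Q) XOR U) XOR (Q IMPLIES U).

False

P IMPLIES Q = False IMPLIES True = True
P AND U = False AND False = False
(P IMPLIES Q) AND (P AND U) = True AND False = False
U XOR P = False XOR False = False
((P IMPLIES Q) AND (P AND U)) XOR (U XOR P) = False XOR False = False
(((P IMPLIES Q) AND (P AND U)) XOR (U XOR P)) IFF Q = False IFF True = False
((((P IMPLIES Q) AND (P AND U)) XOR (U XOR P)) IFF Q) XOR U = False XOR False = False
Q IMPLIES U = True IMPLIES False = False
(((((P IMPLIES Q) AND (P AND U)) XOR (U XOR P)) IFF Q) XOR U) XOR (Q IMPLIES U) = False XOR False = False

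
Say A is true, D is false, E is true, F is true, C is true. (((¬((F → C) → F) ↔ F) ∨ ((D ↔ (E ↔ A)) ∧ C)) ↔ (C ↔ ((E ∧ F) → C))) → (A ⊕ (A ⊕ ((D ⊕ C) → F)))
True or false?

F → C = True → True = True
(F → C) → F = True → True = True
¬((F → C) → F) = ¬True = False
¬((F → C) → F) ↔ F = False ↔ True = False
E ↔ A = True ↔ True = True
D ↔ (E ↔ A) = False ↔ True = False
(D ↔ (E ↔ A)) ∧ C = False ∧ True = False
(¬((F → C) → F) ↔ F) ∨ ((D ↔ (E ↔ A)) ∧ C) = False ∨ False = False
E ∧ F = True ∧ True = True
(E ∧ F) → C = True → True = True
C ↔ ((E ∧ F) → C) = True ↔ True = True
((¬((F → C) → F) ↔ F) ∨ ((D ↔ (E ↔ A)) ∧ C)) ↔ (C ↔ ((E ∧ F) → C)) = False ↔ True = False
D ⊕ C = False ⊕ True = True
(D ⊕ C) → F = True → True = True
A ⊕ ((D ⊕ C) → F) = True ⊕ True = False
A ⊕ (A ⊕ ((D ⊕ C) → F)) = True ⊕ False = True
(((¬((F → C) → F) ↔ F) ∨ ((D ↔ (E ↔ A)) ∧ C)) ↔ (C ↔ ((E ∧ F) → C))) → (A ⊕ (A ⊕ ((D ⊕ C) → F))) = False → True = True

True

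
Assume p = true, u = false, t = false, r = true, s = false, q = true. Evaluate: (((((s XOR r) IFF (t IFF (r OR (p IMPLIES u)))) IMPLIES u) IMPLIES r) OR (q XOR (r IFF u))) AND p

true

s XOR r = false XOR true = true
p IMPLIES u = true IMPLIES false = false
r OR (p IMPLIES u) = true OR false = true
t IFF (r OR (p IMPLIES u)) = false IFF true = false
(s XOR r) IFF (t IFF (r OR (p IMPLIES u))) = true IFF false = false
((s XOR r) IFF (t IFF (r OR (p IMPLIES u)))) IMPLIES u = false IMPLIES false = true
(((s XOR r) IFF (t IFF (r OR (p IMPLIES u)))) IMPLIES u) IMPLIES r = true IMPLIES true = true
r IFF u = true IFF false = false
q XOR (r IFF u) = true XOR false = true
((((s XOR r) IFF (t IFF (r OR (p IMPLIES u)))) IMPLIES u) IMPLIES r) OR (q XOR (r IFF u)) = true OR true = true
(((((s XOR r) IFF (t IFF (r OR (p IMPLIES u)))) IMPLIES u) IMPLIES r) OR (q XOR (r IFF u))) AND p = true AND true = true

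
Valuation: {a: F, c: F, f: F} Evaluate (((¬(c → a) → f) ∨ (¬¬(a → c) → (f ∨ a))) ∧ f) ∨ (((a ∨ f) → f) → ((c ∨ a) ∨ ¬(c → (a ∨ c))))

Substituting a=F, c=F, f=F:
c → a = F → F = T
¬(c → a) = ¬T = F
¬(c → a) → f = F → F = T
a → c = F → F = T
¬(a → c) = ¬T = F
¬¬(a → c) = ¬F = T
f ∨ a = F ∨ F = F
¬¬(a → c) → (f ∨ a) = T → F = F
(¬(c → a) → f) ∨ (¬¬(a → c) → (f ∨ a)) = T ∨ F = T
((¬(c → a) → f) ∨ (¬¬(a → c) → (f ∨ a))) ∧ f = T ∧ F = F
a ∨ f = F ∨ F = F
(a ∨ f) → f = F → F = T
c ∨ a = F ∨ F = F
a ∨ c = F ∨ F = F
c → (a ∨ c) = F → F = T
¬(c → (a ∨ c)) = ¬T = F
(c ∨ a) ∨ ¬(c → (a ∨ c)) = F ∨ F = F
((a ∨ f) → f) → ((c ∨ a) ∨ ¬(c → (a ∨ c))) = T → F = F
(((¬(c → a) → f) ∨ (¬¬(a → c) → (f ∨ a))) ∧ f) ∨ (((a ∨ f) → f) → ((c ∨ a) ∨ ¬(c → (a ∨ c)))) = F ∨ F = F

F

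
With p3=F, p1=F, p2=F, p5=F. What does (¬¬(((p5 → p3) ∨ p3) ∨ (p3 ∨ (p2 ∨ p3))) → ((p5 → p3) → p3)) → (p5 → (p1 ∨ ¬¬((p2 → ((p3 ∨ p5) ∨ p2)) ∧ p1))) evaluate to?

p5 → p3 = F → F = T
(p5 → p3) ∨ p3 = T ∨ F = T
p2 ∨ p3 = F ∨ F = F
p3 ∨ (p2 ∨ p3) = F ∨ F = F
((p5 → p3) ∨ p3) ∨ (p3 ∨ (p2 ∨ p3)) = T ∨ F = T
¬(((p5 → p3) ∨ p3) ∨ (p3 ∨ (p2 ∨ p3))) = ¬T = F
¬¬(((p5 → p3) ∨ p3) ∨ (p3 ∨ (p2 ∨ p3))) = ¬F = T
p5 → p3 = F → F = T
(p5 → p3) → p3 = T → F = F
¬¬(((p5 → p3) ∨ p3) ∨ (p3 ∨ (p2 ∨ p3))) → ((p5 → p3) → p3) = T → F = F
p3 ∨ p5 = F ∨ F = F
(p3 ∨ p5) ∨ p2 = F ∨ F = F
p2 → ((p3 ∨ p5) ∨ p2) = F → F = T
(p2 → ((p3 ∨ p5) ∨ p2)) ∧ p1 = T ∧ F = F
¬((p2 → ((p3 ∨ p5) ∨ p2)) ∧ p1) = ¬F = T
¬¬((p2 → ((p3 ∨ p5) ∨ p2)) ∧ p1) = ¬T = F
p1 ∨ ¬¬((p2 → ((p3 ∨ p5) ∨ p2)) ∧ p1) = F ∨ F = F
p5 → (p1 ∨ ¬¬((p2 → ((p3 ∨ p5) ∨ p2)) ∧ p1)) = F → F = T
(¬¬(((p5 → p3) ∨ p3) ∨ (p3 ∨ (p2 ∨ p3))) → ((p5 → p3) → p3)) → (p5 → (p1 ∨ ¬¬((p2 → ((p3 ∨ p5) ∨ p2)) ∧ p1))) = F → T = T

T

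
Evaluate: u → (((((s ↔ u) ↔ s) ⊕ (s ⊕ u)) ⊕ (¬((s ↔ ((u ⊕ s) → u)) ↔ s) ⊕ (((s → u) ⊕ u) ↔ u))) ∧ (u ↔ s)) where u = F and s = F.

s ↔ u = F ↔ F = T
(s ↔ u) ↔ s = T ↔ F = F
s ⊕ u = F ⊕ F = F
((s ↔ u) ↔ s) ⊕ (s ⊕ u) = F ⊕ F = F
u ⊕ s = F ⊕ F = F
(u ⊕ s) → u = F → F = T
s ↔ ((u ⊕ s) → u) = F ↔ T = F
(s ↔ ((u ⊕ s) → u)) ↔ s = F ↔ F = T
¬((s ↔ ((u ⊕ s) → u)) ↔ s) = ¬T = F
s → u = F → F = T
(s → u) ⊕ u = T ⊕ F = T
((s → u) ⊕ u) ↔ u = T ↔ F = F
¬((s ↔ ((u ⊕ s) → u)) ↔ s) ⊕ (((s → u) ⊕ u) ↔ u) = F ⊕ F = F
(((s ↔ u) ↔ s) ⊕ (s ⊕ u)) ⊕ (¬((s ↔ ((u ⊕ s) → u)) ↔ s) ⊕ (((s → u) ⊕ u) ↔ u)) = F ⊕ F = F
u ↔ s = F ↔ F = T
((((s ↔ u) ↔ s) ⊕ (s ⊕ u)) ⊕ (¬((s ↔ ((u ⊕ s) → u)) ↔ s) ⊕ (((s → u) ⊕ u) ↔ u))) ∧ (u ↔ s) = F ∧ T = F
u → (((((s ↔ u) ↔ s) ⊕ (s ⊕ u)) ⊕ (¬((s ↔ ((u ⊕ s) → u)) ↔ s) ⊕ (((s → u) ⊕ u) ↔ u))) ∧ (u ↔ s)) = F → F = T

T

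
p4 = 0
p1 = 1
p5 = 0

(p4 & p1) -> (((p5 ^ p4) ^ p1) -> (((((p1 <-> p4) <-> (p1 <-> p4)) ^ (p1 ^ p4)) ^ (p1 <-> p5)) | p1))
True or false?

p4 & p1 = 0 & 1 = 0
p5 ^ p4 = 0 ^ 0 = 0
(p5 ^ p4) ^ p1 = 0 ^ 1 = 1
p1 <-> p4 = 1 <-> 0 = 0
p1 <-> p4 = 1 <-> 0 = 0
(p1 <-> p4) <-> (p1 <-> p4) = 0 <-> 0 = 1
p1 ^ p4 = 1 ^ 0 = 1
((p1 <-> p4) <-> (p1 <-> p4)) ^ (p1 ^ p4) = 1 ^ 1 = 0
p1 <-> p5 = 1 <-> 0 = 0
(((p1 <-> p4) <-> (p1 <-> p4)) ^ (p1 ^ p4)) ^ (p1 <-> p5) = 0 ^ 0 = 0
((((p1 <-> p4) <-> (p1 <-> p4)) ^ (p1 ^ p4)) ^ (p1 <-> p5)) | p1 = 0 | 1 = 1
((p5 ^ p4) ^ p1) -> (((((p1 <-> p4) <-> (p1 <-> p4)) ^ (p1 ^ p4)) ^ (p1 <-> p5)) | p1) = 1 -> 1 = 1
(p4 & p1) -> (((p5 ^ p4) ^ p1) -> (((((p1 <-> p4) <-> (p1 <-> p4)) ^ (p1 ^ p4)) ^ (p1 <-> p5)) | p1)) = 0 -> 1 = 1

1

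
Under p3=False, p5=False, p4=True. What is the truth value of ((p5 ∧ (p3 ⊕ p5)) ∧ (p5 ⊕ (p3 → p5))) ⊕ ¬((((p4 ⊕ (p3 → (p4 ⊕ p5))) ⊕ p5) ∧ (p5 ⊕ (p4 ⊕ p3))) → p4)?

p3 ⊕ p5 = False ⊕ False = False
p5 ∧ (p3 ⊕ p5) = False ∧ False = False
p3 → p5 = False → False = True
p5 ⊕ (p3 → p5) = False ⊕ True = True
(p5 ∧ (p3 ⊕ p5)) ∧ (p5 ⊕ (p3 → p5)) = False ∧ True = False
p4 ⊕ p5 = True ⊕ False = True
p3 → (p4 ⊕ p5) = False → True = True
p4 ⊕ (p3 → (p4 ⊕ p5)) = True ⊕ True = False
(p4 ⊕ (p3 → (p4 ⊕ p5))) ⊕ p5 = False ⊕ False = False
p4 ⊕ p3 = True ⊕ False = True
p5 ⊕ (p4 ⊕ p3) = False ⊕ True = True
((p4 ⊕ (p3 → (p4 ⊕ p5))) ⊕ p5) ∧ (p5 ⊕ (p4 ⊕ p3)) = False ∧ True = False
(((p4 ⊕ (p3 → (p4 ⊕ p5))) ⊕ p5) ∧ (p5 ⊕ (p4 ⊕ p3))) → p4 = False → True = True
¬((((p4 ⊕ (p3 → (p4 ⊕ p5))) ⊕ p5) ∧ (p5 ⊕ (p4 ⊕ p3))) → p4) = ¬True = False
((p5 ∧ (p3 ⊕ p5)) ∧ (p5 ⊕ (p3 → p5))) ⊕ ¬((((p4 ⊕ (p3 → (p4 ⊕ p5))) ⊕ p5) ∧ (p5 ⊕ (p4 ⊕ p3))) → p4) = False ⊕ False = False

False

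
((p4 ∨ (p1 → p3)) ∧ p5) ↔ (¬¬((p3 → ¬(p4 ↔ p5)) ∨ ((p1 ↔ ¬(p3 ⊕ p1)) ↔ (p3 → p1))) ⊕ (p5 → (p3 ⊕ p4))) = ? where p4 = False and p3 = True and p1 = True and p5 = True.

p1 → p3 = True → True = True
p4 ∨ (p1 → p3) = False ∨ True = True
(p4 ∨ (p1 → p3)) ∧ p5 = True ∧ True = True
p4 ↔ p5 = False ↔ True = False
¬(p4 ↔ p5) = ¬False = True
p3 → ¬(p4 ↔ p5) = True → True = True
p3 ⊕ p1 = True ⊕ True = False
¬(p3 ⊕ p1) = ¬False = True
p1 ↔ ¬(p3 ⊕ p1) = True ↔ True = True
p3 → p1 = True → True = True
(p1 ↔ ¬(p3 ⊕ p1)) ↔ (p3 → p1) = True ↔ True = True
(p3 → ¬(p4 ↔ p5)) ∨ ((p1 ↔ ¬(p3 ⊕ p1)) ↔ (p3 → p1)) = True ∨ True = True
¬((p3 → ¬(p4 ↔ p5)) ∨ ((p1 ↔ ¬(p3 ⊕ p1)) ↔ (p3 → p1))) = ¬True = False
¬¬((p3 → ¬(p4 ↔ p5)) ∨ ((p1 ↔ ¬(p3 ⊕ p1)) ↔ (p3 → p1))) = ¬False = True
p3 ⊕ p4 = True ⊕ False = True
p5 → (p3 ⊕ p4) = True → True = True
¬¬((p3 → ¬(p4 ↔ p5)) ∨ ((p1 ↔ ¬(p3 ⊕ p1)) ↔ (p3 → p1))) ⊕ (p5 → (p3 ⊕ p4)) = True ⊕ True = False
((p4 ∨ (p1 → p3)) ∧ p5) ↔ (¬¬((p3 → ¬(p4 ↔ p5)) ∨ ((p1 ↔ ¬(p3 ⊕ p1)) ↔ (p3 → p1))) ⊕ (p5 → (p3 ⊕ p4))) = True ↔ False = False

False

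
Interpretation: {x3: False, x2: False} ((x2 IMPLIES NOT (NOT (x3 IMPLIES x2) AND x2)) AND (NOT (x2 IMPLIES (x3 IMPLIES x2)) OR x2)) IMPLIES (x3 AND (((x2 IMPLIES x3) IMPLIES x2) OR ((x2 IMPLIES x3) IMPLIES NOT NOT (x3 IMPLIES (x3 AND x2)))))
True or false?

True

x3 IMPLIES x2 = False IMPLIES False = True
NOT (x3 IMPLIES x2) = NOT True = False
NOT (x3 IMPLIES x2) AND x2 = False AND False = False
NOT (NOT (x3 IMPLIES x2) AND x2) = NOT False = True
x2 IMPLIES NOT (NOT (x3 IMPLIES x2) AND x2) = False IMPLIES True = True
x3 IMPLIES x2 = False IMPLIES False = True
x2 IMPLIES (x3 IMPLIES x2) = False IMPLIES True = True
NOT (x2 IMPLIES (x3 IMPLIES x2)) = NOT True = False
NOT (x2 IMPLIES (x3 IMPLIES x2)) OR x2 = False OR False = False
(x2 IMPLIES NOT (NOT (x3 IMPLIES x2) AND x2)) AND (NOT (x2 IMPLIES (x3 IMPLIES x2)) OR x2) = True AND False = False
x2 IMPLIES x3 = False IMPLIES False = True
(x2 IMPLIES x3) IMPLIES x2 = True IMPLIES False = False
x2 IMPLIES x3 = False IMPLIES False = True
x3 AND x2 = False AND False = False
x3 IMPLIES (x3 AND x2) = False IMPLIES False = True
NOT (x3 IMPLIES (x3 AND x2)) = NOT True = False
NOT NOT (x3 IMPLIES (x3 AND x2)) = NOT False = True
(x2 IMPLIES x3) IMPLIES NOT NOT (x3 IMPLIES (x3 AND x2)) = True IMPLIES True = True
((x2 IMPLIES x3) IMPLIES x2) OR ((x2 IMPLIES x3) IMPLIES NOT NOT (x3 IMPLIES (x3 AND x2))) = False OR True = True
x3 AND (((x2 IMPLIES x3) IMPLIES x2) OR ((x2 IMPLIES x3) IMPLIES NOT NOT (x3 IMPLIES (x3 AND x2)))) = False AND True = False
((x2 IMPLIES NOT (NOT (x3 IMPLIES x2) AND x2)) AND (NOT (x2 IMPLIES (x3 IMPLIES x2)) OR x2)) IMPLIES (x3 AND (((x2 IMPLIES x3) IMPLIES x2) OR ((x2 IMPLIES x3) IMPLIES NOT NOT (x3 IMPLIES (x3 AND x2))))) = False IMPLIES False = True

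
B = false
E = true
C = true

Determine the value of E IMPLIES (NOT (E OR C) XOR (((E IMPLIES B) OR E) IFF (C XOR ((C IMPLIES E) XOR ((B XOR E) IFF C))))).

E OR C = true OR true = true
NOT (E OR C) = NOT true = false
E IMPLIES B = true IMPLIES false = false
(E IMPLIES B) OR E = false OR true = true
C IMPLIES E = true IMPLIES true = true
B XOR E = false XOR true = true
(B XOR E) IFF C = true IFF true = true
(C IMPLIES E) XOR ((B XOR E) IFF C) = true XOR true = false
C XOR ((C IMPLIES E) XOR ((B XOR E) IFF C)) = true XOR false = true
((E IMPLIES B) OR E) IFF (C XOR ((C IMPLIES E) XOR ((B XOR E) IFF C))) = true IFF true = true
NOT (E OR C) XOR (((E IMPLIES B) OR E) IFF (C XOR ((C IMPLIES E) XOR ((B XOR E) IFF C)))) = false XOR true = true
E IMPLIES (NOT (E OR C) XOR (((E IMPLIES B) OR E) IFF (C XOR ((C IMPLIES E) XOR ((B XOR E) IFF C))))) = true IMPLIES true = true

true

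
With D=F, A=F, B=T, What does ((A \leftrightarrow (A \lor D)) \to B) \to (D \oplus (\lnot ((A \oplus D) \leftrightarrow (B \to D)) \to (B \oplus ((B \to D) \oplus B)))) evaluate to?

Substituting D=F, A=F, B=T:
A \lor D = F \lor F = F
A \leftrightarrow (A \lor D) = F \leftrightarrow F = T
(A \leftrightarrow (A \lor D)) \to B = T \to T = T
A \oplus D = F \oplus F = F
B \to D = T \to F = F
(A \oplus D) \leftrightarrow (B \to D) = F \leftrightarrow F = T
\lnot ((A \oplus D) \leftrightarrow (B \to D)) = \lnot T = F
B \to D = T \to F = F
(B \to D) \oplus B = F \oplus T = T
B \oplus ((B \to D) \oplus B) = T \oplus T = F
\lnot ((A \oplus D) \leftrightarrow (B \to D)) \to (B \oplus ((B \to D) \oplus B)) = F \to F = T
D \oplus (\lnot ((A \oplus D) \leftrightarrow (B \to D)) \to (B \oplus ((B \to D) \oplus B))) = F \oplus T = T
((A \leftrightarrow (A \lor D)) \to B) \to (D \oplus (\lnot ((A \oplus D) \leftrightarrow (B \to D)) \to (B \oplus ((B \to D) \oplus B)))) = T \to T = T

T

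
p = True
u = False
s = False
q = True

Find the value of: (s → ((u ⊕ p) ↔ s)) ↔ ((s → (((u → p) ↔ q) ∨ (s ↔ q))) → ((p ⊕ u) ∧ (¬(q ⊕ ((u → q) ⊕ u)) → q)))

u ⊕ p = False ⊕ True = True
(u ⊕ p) ↔ s = True ↔ False = False
s → ((u ⊕ p) ↔ s) = False → False = True
u → p = False → True = True
(u → p) ↔ q = True ↔ True = True
s ↔ q = False ↔ True = False
((u → p) ↔ q) ∨ (s ↔ q) = True ∨ False = True
s → (((u → p) ↔ q) ∨ (s ↔ q)) = False → True = True
p ⊕ u = True ⊕ False = True
u → q = False → True = True
(u → q) ⊕ u = True ⊕ False = True
q ⊕ ((u → q) ⊕ u) = True ⊕ True = False
¬(q ⊕ ((u → q) ⊕ u)) = ¬False = True
¬(q ⊕ ((u → q) ⊕ u)) → q = True → True = True
(p ⊕ u) ∧ (¬(q ⊕ ((u → q) ⊕ u)) → q) = True ∧ True = True
(s → (((u → p) ↔ q) ∨ (s ↔ q))) → ((p ⊕ u) ∧ (¬(q ⊕ ((u → q) ⊕ u)) → q)) = True → True = True
(s → ((u ⊕ p) ↔ s)) ↔ ((s → (((u → p) ↔ q) ∨ (s ↔ q))) → ((p ⊕ u) ∧ (¬(q ⊕ ((u → q) ⊕ u)) → q))) = True ↔ True = True

True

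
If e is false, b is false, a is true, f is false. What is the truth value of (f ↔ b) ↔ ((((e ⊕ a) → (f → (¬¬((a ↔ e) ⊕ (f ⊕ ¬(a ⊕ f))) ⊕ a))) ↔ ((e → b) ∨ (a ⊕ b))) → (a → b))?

False

f ↔ b = False ↔ False = True
e ⊕ a = False ⊕ True = True
a ↔ e = True ↔ False = False
a ⊕ f = True ⊕ False = True
¬(a ⊕ f) = ¬True = False
f ⊕ ¬(a ⊕ f) = False ⊕ False = False
(a ↔ e) ⊕ (f ⊕ ¬(a ⊕ f)) = False ⊕ False = False
¬((a ↔ e) ⊕ (f ⊕ ¬(a ⊕ f))) = ¬False = True
¬¬((a ↔ e) ⊕ (f ⊕ ¬(a ⊕ f))) = ¬True = False
¬¬((a ↔ e) ⊕ (f ⊕ ¬(a ⊕ f))) ⊕ a = False ⊕ True = True
f → (¬¬((a ↔ e) ⊕ (f ⊕ ¬(a ⊕ f))) ⊕ a) = False → True = True
(e ⊕ a) → (f → (¬¬((a ↔ e) ⊕ (f ⊕ ¬(a ⊕ f))) ⊕ a)) = True → True = True
e → b = False → False = True
a ⊕ b = True ⊕ False = True
(e → b) ∨ (a ⊕ b) = True ∨ True = True
((e ⊕ a) → (f → (¬¬((a ↔ e) ⊕ (f ⊕ ¬(a ⊕ f))) ⊕ a))) ↔ ((e → b) ∨ (a ⊕ b)) = True ↔ True = True
a → b = True → False = False
(((e ⊕ a) → (f → (¬¬((a ↔ e) ⊕ (f ⊕ ¬(a ⊕ f))) ⊕ a))) ↔ ((e → b) ∨ (a ⊕ b))) → (a → b) = True → False = False
(f ↔ b) ↔ ((((e ⊕ a) → (f → (¬¬((a ↔ e) ⊕ (f ⊕ ¬(a ⊕ f))) ⊕ a))) ↔ ((e → b) ∨ (a ⊕ b))) → (a → b)) = True ↔ False = False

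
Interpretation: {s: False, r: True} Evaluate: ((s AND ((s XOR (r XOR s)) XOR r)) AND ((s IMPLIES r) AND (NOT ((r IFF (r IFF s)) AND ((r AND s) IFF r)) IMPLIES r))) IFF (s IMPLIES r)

False

r XOR s = True XOR False = True
s XOR (r XOR s) = False XOR True = True
(s XOR (r XOR s)) XOR r = True XOR True = False
s AND ((s XOR (r XOR s)) XOR r) = False AND False = False
s IMPLIES r = False IMPLIES True = True
r IFF s = True IFF False = False
r IFF (r IFF s) = True IFF False = False
r AND s = True AND False = False
(r AND s) IFF r = False IFF True = False
(r IFF (r IFF s)) AND ((r AND s) IFF r) = False AND False = False
NOT ((r IFF (r IFF s)) AND ((r AND s) IFF r)) = NOT False = True
NOT ((r IFF (r IFF s)) AND ((r AND s) IFF r)) IMPLIES r = True IMPLIES True = True
(s IMPLIES r) AND (NOT ((r IFF (r IFF s)) AND ((r AND s) IFF r)) IMPLIES r) = True AND True = True
(s AND ((s XOR (r XOR s)) XOR r)) AND ((s IMPLIES r) AND (NOT ((r IFF (r IFF s)) AND ((r AND s) IFF r)) IMPLIES r)) = False AND True = False
s IMPLIES r = False IMPLIES True = True
((s AND ((s XOR (r XOR s)) XOR r)) AND ((s IMPLIES r) AND (NOT ((r IFF (r IFF s)) AND ((r AND s) IFF r)) IMPLIES r))) IFF (s IMPLIES r) = False IFF True = False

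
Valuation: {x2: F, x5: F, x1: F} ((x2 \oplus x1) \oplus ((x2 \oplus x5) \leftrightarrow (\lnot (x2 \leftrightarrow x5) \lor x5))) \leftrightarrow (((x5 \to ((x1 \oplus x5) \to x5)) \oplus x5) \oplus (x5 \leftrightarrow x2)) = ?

F

Substituting x2=F, x5=F, x1=F:
x2 \oplus x1 = F \oplus F = F
x2 \oplus x5 = F \oplus F = F
x2 \leftrightarrow x5 = F \leftrightarrow F = T
\lnot (x2 \leftrightarrow x5) = \lnot T = F
\lnot (x2 \leftrightarrow x5) \lor x5 = F \lor F = F
(x2 \oplus x5) \leftrightarrow (\lnot (x2 \leftrightarrow x5) \lor x5) = F \leftrightarrow F = T
(x2 \oplus x1) \oplus ((x2 \oplus x5) \leftrightarrow (\lnot (x2 \leftrightarrow x5) \lor x5)) = F \oplus T = T
x1 \oplus x5 = F \oplus F = F
(x1 \oplus x5) \to x5 = F \to F = T
x5 \to ((x1 \oplus x5) \to x5) = F \to T = T
(x5 \to ((x1 \oplus x5) \to x5)) \oplus x5 = T \oplus F = T
x5 \leftrightarrow x2 = F \leftrightarrow F = T
((x5 \to ((x1 \oplus x5) \to x5)) \oplus x5) \oplus (x5 \leftrightarrow x2) = T \oplus T = F
((x2 \oplus x1) \oplus ((x2 \oplus x5) \leftrightarrow (\lnot (x2 \leftrightarrow x5) \lor x5))) \leftrightarrow (((x5 \to ((x1 \oplus x5) \to x5)) \oplus x5) \oplus (x5 \leftrightarrow x2)) = T \leftrightarrow F = F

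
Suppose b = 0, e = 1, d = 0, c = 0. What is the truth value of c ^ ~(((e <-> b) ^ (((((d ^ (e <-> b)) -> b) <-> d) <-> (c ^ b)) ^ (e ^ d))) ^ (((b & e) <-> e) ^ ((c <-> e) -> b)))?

0

e <-> b = 1 <-> 0 = 0
e <-> b = 1 <-> 0 = 0
d ^ (e <-> b) = 0 ^ 0 = 0
(d ^ (e <-> b)) -> b = 0 -> 0 = 1
((d ^ (e <-> b)) -> b) <-> d = 1 <-> 0 = 0
c ^ b = 0 ^ 0 = 0
(((d ^ (e <-> b)) -> b) <-> d) <-> (c ^ b) = 0 <-> 0 = 1
e ^ d = 1 ^ 0 = 1
((((d ^ (e <-> b)) -> b) <-> d) <-> (c ^ b)) ^ (e ^ d) = 1 ^ 1 = 0
(e <-> b) ^ (((((d ^ (e <-> b)) -> b) <-> d) <-> (c ^ b)) ^ (e ^ d)) = 0 ^ 0 = 0
b & e = 0 & 1 = 0
(b & e) <-> e = 0 <-> 1 = 0
c <-> e = 0 <-> 1 = 0
(c <-> e) -> b = 0 -> 0 = 1
((b & e) <-> e) ^ ((c <-> e) -> b) = 0 ^ 1 = 1
((e <-> b) ^ (((((d ^ (e <-> b)) -> b) <-> d) <-> (c ^ b)) ^ (e ^ d))) ^ (((b & e) <-> e) ^ ((c <-> e) -> b)) = 0 ^ 1 = 1
~(((e <-> b) ^ (((((d ^ (e <-> b)) -> b) <-> d) <-> (c ^ b)) ^ (e ^ d))) ^ (((b & e) <-> e) ^ ((c <-> e) -> b))) = ~1 = 0
c ^ ~(((e <-> b) ^ (((((d ^ (e <-> b)) -> b) <-> d) <-> (c ^ b)) ^ (e ^ d))) ^ (((b & e) <-> e) ^ ((c <-> e) -> b))) = 0 ^ 0 = 0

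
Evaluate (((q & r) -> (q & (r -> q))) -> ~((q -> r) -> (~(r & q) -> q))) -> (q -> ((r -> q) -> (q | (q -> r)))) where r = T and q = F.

T

Substituting r=T, q=F:
q & r = F & T = F
r -> q = T -> F = F
q & (r -> q) = F & F = F
(q & r) -> (q & (r -> q)) = F -> F = T
q -> r = F -> T = T
r & q = T & F = F
~(r & q) = ~F = T
~(r & q) -> q = T -> F = F
(q -> r) -> (~(r & q) -> q) = T -> F = F
~((q -> r) -> (~(r & q) -> q)) = ~F = T
((q & r) -> (q & (r -> q))) -> ~((q -> r) -> (~(r & q) -> q)) = T -> T = T
r -> q = T -> F = F
q -> r = F -> T = T
q | (q -> r) = F | T = T
(r -> q) -> (q | (q -> r)) = F -> T = T
q -> ((r -> q) -> (q | (q -> r))) = F -> T = T
(((q & r) -> (q & (r -> q))) -> ~((q -> r) -> (~(r & q) -> q))) -> (q -> ((r -> q) -> (q | (q -> r)))) = T -> T = T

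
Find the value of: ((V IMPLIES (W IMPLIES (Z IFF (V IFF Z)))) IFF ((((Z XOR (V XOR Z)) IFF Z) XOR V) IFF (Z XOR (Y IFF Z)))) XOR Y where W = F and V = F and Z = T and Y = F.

Substituting W=F, V=F, Z=T, Y=F:
V IFF Z = F IFF T = F
Z IFF (V IFF Z) = T IFF F = F
W IMPLIES (Z IFF (V IFF Z)) = F IMPLIES F = T
V IMPLIES (W IMPLIES (Z IFF (V IFF Z))) = F IMPLIES T = T
V XOR Z = F XOR T = T
Z XOR (V XOR Z) = T XOR T = F
(Z XOR (V XOR Z)) IFF Z = F IFF T = F
((Z XOR (V XOR Z)) IFF Z) XOR V = F XOR F = F
Y IFF Z = F IFF T = F
Z XOR (Y IFF Z) = T XOR F = T
(((Z XOR (V XOR Z)) IFF Z) XOR V) IFF (Z XOR (Y IFF Z)) = F IFF T = F
(V IMPLIES (W IMPLIES (Z IFF (V IFF Z)))) IFF ((((Z XOR (V XOR Z)) IFF Z) XOR V) IFF (Z XOR (Y IFF Z))) = T IFF F = F
((V IMPLIES (W IMPLIES (Z IFF (V IFF Z)))) IFF ((((Z XOR (V XOR Z)) IFF Z) XOR V) IFF (Z XOR (Y IFF Z)))) XOR Y = F XOR F = F

F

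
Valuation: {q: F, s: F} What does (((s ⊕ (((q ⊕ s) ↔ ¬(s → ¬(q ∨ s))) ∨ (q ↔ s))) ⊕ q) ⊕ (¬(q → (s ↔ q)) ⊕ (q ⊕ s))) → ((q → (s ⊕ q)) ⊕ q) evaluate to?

T

Substituting q=F, s=F:
q ⊕ s = F ⊕ F = F
q ∨ s = F ∨ F = F
¬(q ∨ s) = ¬F = T
s → ¬(q ∨ s) = F → T = T
¬(s → ¬(q ∨ s)) = ¬T = F
(q ⊕ s) ↔ ¬(s → ¬(q ∨ s)) = F ↔ F = T
q ↔ s = F ↔ F = T
((q ⊕ s) ↔ ¬(s → ¬(q ∨ s))) ∨ (q ↔ s) = T ∨ T = T
s ⊕ (((q ⊕ s) ↔ ¬(s → ¬(q ∨ s))) ∨ (q ↔ s)) = F ⊕ T = T
(s ⊕ (((q ⊕ s) ↔ ¬(s → ¬(q ∨ s))) ∨ (q ↔ s))) ⊕ q = T ⊕ F = T
s ↔ q = F ↔ F = T
q → (s ↔ q) = F → T = T
¬(q → (s ↔ q)) = ¬T = F
q ⊕ s = F ⊕ F = F
¬(q → (s ↔ q)) ⊕ (q ⊕ s) = F ⊕ F = F
((s ⊕ (((q ⊕ s) ↔ ¬(s → ¬(q ∨ s))) ∨ (q ↔ s))) ⊕ q) ⊕ (¬(q → (s ↔ q)) ⊕ (q ⊕ s)) = T ⊕ F = T
s ⊕ q = F ⊕ F = F
q → (s ⊕ q) = F → F = T
(q → (s ⊕ q)) ⊕ q = T ⊕ F = T
(((s ⊕ (((q ⊕ s) ↔ ¬(s → ¬(q ∨ s))) ∨ (q ↔ s))) ⊕ q) ⊕ (¬(q → (s ↔ q)) ⊕ (q ⊕ s))) → ((q → (s ⊕ q)) ⊕ q) = T → T = T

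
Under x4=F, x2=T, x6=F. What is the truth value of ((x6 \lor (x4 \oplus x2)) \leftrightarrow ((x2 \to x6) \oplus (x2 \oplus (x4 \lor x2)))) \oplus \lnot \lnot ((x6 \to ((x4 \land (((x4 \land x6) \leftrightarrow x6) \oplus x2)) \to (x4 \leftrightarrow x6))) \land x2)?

Substituting x4=F, x2=T, x6=F:
x4 \oplus x2 = F \oplus T = T
x6 \lor (x4 \oplus x2) = F \lor T = T
x2 \to x6 = T \to F = F
x4 \lor x2 = F \lor T = T
x2 \oplus (x4 \lor x2) = T \oplus T = F
(x2 \to x6) \oplus (x2 \oplus (x4 \lor x2)) = F \oplus F = F
(x6 \lor (x4 \oplus x2)) \leftrightarrow ((x2 \to x6) \oplus (x2 \oplus (x4 \lor x2))) = T \leftrightarrow F = F
x4 \land x6 = F \land F = F
(x4 \land x6) \leftrightarrow x6 = F \leftrightarrow F = T
((x4 \land x6) \leftrightarrow x6) \oplus x2 = T \oplus T = F
x4 \land (((x4 \land x6) \leftrightarrow x6) \oplus x2) = F \land F = F
x4 \leftrightarrow x6 = F \leftrightarrow F = T
(x4 \land (((x4 \land x6) \leftrightarrow x6) \oplus x2)) \to (x4 \leftrightarrow x6) = F \to T = T
x6 \to ((x4 \land (((x4 \land x6) \leftrightarrow x6) \oplus x2)) \to (x4 \leftrightarrow x6)) = F \to T = T
(x6 \to ((x4 \land (((x4 \land x6) \leftrightarrow x6) \oplus x2)) \to (x4 \leftrightarrow x6))) \land x2 = T \land T = T
\lnot ((x6 \to ((x4 \land (((x4 \land x6) \leftrightarrow x6) \oplus x2)) \to (x4 \leftrightarrow x6))) \land x2) = \lnot T = F
\lnot \lnot ((x6 \to ((x4 \land (((x4 \land x6) \leftrightarrow x6) \oplus x2)) \to (x4 \leftrightarrow x6))) \land x2) = \lnot F = T
((x6 \lor (x4 \oplus x2)) \leftrightarrow ((x2 \to x6) \oplus (x2 \oplus (x4 \lor x2)))) \oplus \lnot \lnot ((x6 \to ((x4 \land (((x4 \land x6) \leftrightarrow x6) \oplus x2)) \to (x4 \leftrightarrow x6))) \land x2) = F \oplus T = T

T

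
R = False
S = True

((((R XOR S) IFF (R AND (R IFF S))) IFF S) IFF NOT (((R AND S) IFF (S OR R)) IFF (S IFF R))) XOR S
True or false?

R XOR S = False XOR True = True
R IFF S = False IFF True = False
R AND (R IFF S) = False AND False = False
(R XOR S) IFF (R AND (R IFF S)) = True IFF False = False
((R XOR S) IFF (R AND (R IFF S))) IFF S = False IFF True = False
R AND S = False AND True = False
S OR R = True OR False = True
(R AND S) IFF (S OR R) = False IFF True = False
S IFF R = True IFF False = False
((R AND S) IFF (S OR R)) IFF (S IFF R) = False IFF False = True
NOT (((R AND S) IFF (S OR R)) IFF (S IFF R)) = NOT True = False
(((R XOR S) IFF (R AND (R IFF S))) IFF S) IFF NOT (((R AND S) IFF (S OR R)) IFF (S IFF R)) = False IFF False = True
((((R XOR S) IFF (R AND (R IFF S))) IFF S) IFF NOT (((R AND S) IFF (S OR R)) IFF (S IFF R))) XOR S = True XOR True = False

False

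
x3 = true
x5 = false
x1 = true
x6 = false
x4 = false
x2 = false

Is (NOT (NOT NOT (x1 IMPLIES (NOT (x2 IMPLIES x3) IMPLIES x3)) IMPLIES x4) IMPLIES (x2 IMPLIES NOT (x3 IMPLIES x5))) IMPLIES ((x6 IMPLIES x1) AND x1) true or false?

true

Substituting x3=true, x5=false, x1=true, x6=false, x4=false, x2=false:
x2 IMPLIES x3 = false IMPLIES true = true
NOT (x2 IMPLIES x3) = NOT true = false
NOT (x2 IMPLIES x3) IMPLIES x3 = false IMPLIES true = true
x1 IMPLIES (NOT (x2 IMPLIES x3) IMPLIES x3) = true IMPLIES true = true
NOT (x1 IMPLIES (NOT (x2 IMPLIES x3) IMPLIES x3)) = NOT true = false
NOT NOT (x1 IMPLIES (NOT (x2 IMPLIES x3) IMPLIES x3)) = NOT false = true
NOT NOT (x1 IMPLIES (NOT (x2 IMPLIES x3) IMPLIES x3)) IMPLIES x4 = true IMPLIES false = false
NOT (NOT NOT (x1 IMPLIES (NOT (x2 IMPLIES x3) IMPLIES x3)) IMPLIES x4) = NOT false = true
x3 IMPLIES x5 = true IMPLIES false = false
NOT (x3 IMPLIES x5) = NOT false = true
x2 IMPLIES NOT (x3 IMPLIES x5) = false IMPLIES true = true
NOT (NOT NOT (x1 IMPLIES (NOT (x2 IMPLIES x3) IMPLIES x3)) IMPLIES x4) IMPLIES (x2 IMPLIES NOT (x3 IMPLIES x5)) = true IMPLIES true = true
x6 IMPLIES x1 = false IMPLIES true = true
(x6 IMPLIES x1) AND x1 = true AND true = true
(NOT (NOT NOT (x1 IMPLIES (NOT (x2 IMPLIES x3) IMPLIES x3)) IMPLIES x4) IMPLIES (x2 IMPLIES NOT (x3 IMPLIES x5))) IMPLIES ((x6 IMPLIES x1) AND x1) = true IMPLIES true = true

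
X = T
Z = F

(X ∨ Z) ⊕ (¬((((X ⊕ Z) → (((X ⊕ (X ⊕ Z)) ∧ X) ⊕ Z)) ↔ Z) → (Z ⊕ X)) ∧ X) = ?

X ∨ Z = T ∨ F = T
X ⊕ Z = T ⊕ F = T
X ⊕ Z = T ⊕ F = T
X ⊕ (X ⊕ Z) = T ⊕ T = F
(X ⊕ (X ⊕ Z)) ∧ X = F ∧ T = F
((X ⊕ (X ⊕ Z)) ∧ X) ⊕ Z = F ⊕ F = F
(X ⊕ Z) → (((X ⊕ (X ⊕ Z)) ∧ X) ⊕ Z) = T → F = F
((X ⊕ Z) → (((X ⊕ (X ⊕ Z)) ∧ X) ⊕ Z)) ↔ Z = F ↔ F = T
Z ⊕ X = F ⊕ T = T
(((X ⊕ Z) → (((X ⊕ (X ⊕ Z)) ∧ X) ⊕ Z)) ↔ Z) → (Z ⊕ X) = T → T = T
¬((((X ⊕ Z) → (((X ⊕ (X ⊕ Z)) ∧ X) ⊕ Z)) ↔ Z) → (Z ⊕ X)) = ¬T = F
¬((((X ⊕ Z) → (((X ⊕ (X ⊕ Z)) ∧ X) ⊕ Z)) ↔ Z) → (Z ⊕ X)) ∧ X = F ∧ T = F
(X ∨ Z) ⊕ (¬((((X ⊕ Z) → (((X ⊕ (X ⊕ Z)) ∧ X) ⊕ Z)) ↔ Z) → (Z ⊕ X)) ∧ X) = T ⊕ F = T

T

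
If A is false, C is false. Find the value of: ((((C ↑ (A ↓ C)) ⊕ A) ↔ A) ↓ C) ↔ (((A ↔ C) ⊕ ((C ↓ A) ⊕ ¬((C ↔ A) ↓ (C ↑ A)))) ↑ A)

Substituting A=F, C=F:
A ↓ C = F ↓ F = T
C ↑ (A ↓ C) = F ↑ T = T
(C ↑ (A ↓ C)) ⊕ A = T ⊕ F = T
((C ↑ (A ↓ C)) ⊕ A) ↔ A = T ↔ F = F
(((C ↑ (A ↓ C)) ⊕ A) ↔ A) ↓ C = F ↓ F = T
A ↔ C = F ↔ F = T
C ↓ A = F ↓ F = T
C ↔ A = F ↔ F = T
C ↑ A = F ↑ F = T
(C ↔ A) ↓ (C ↑ A) = T ↓ T = F
¬((C ↔ A) ↓ (C ↑ A)) = ¬F = T
(C ↓ A) ⊕ ¬((C ↔ A) ↓ (C ↑ A)) = T ⊕ T = F
(A ↔ C) ⊕ ((C ↓ A) ⊕ ¬((C ↔ A) ↓ (C ↑ A))) = T ⊕ F = T
((A ↔ C) ⊕ ((C ↓ A) ⊕ ¬((C ↔ A) ↓ (C ↑ A)))) ↑ A = T ↑ F = T
((((C ↑ (A ↓ C)) ⊕ A) ↔ A) ↓ C) ↔ (((A ↔ C) ⊕ ((C ↓ A) ⊕ ¬((C ↔ A) ↓ (C ↑ A)))) ↑ A) = T ↔ T = T

T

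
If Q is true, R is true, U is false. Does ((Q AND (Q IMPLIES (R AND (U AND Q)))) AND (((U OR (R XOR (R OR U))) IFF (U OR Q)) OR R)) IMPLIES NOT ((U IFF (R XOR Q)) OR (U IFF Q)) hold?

True

Substituting Q=True, R=True, U=False:
U AND Q = False AND True = False
R AND (U AND Q) = True AND False = False
Q IMPLIES (R AND (U AND Q)) = True IMPLIES False = False
Q AND (Q IMPLIES (R AND (U AND Q))) = True AND False = False
R OR U = True OR False = True
R XOR (R OR U) = True XOR True = False
U OR (R XOR (R OR U)) = False OR False = False
U OR Q = False OR True = True
(U OR (R XOR (R OR U))) IFF (U OR Q) = False IFF True = False
((U OR (R XOR (R OR U))) IFF (U OR Q)) OR R = False OR True = True
(Q AND (Q IMPLIES (R AND (U AND Q)))) AND (((U OR (R XOR (R OR U))) IFF (U OR Q)) OR R) = False AND True = False
R XOR Q = True XOR True = False
U IFF (R XOR Q) = False IFF False = True
U IFF Q = False IFF True = False
(U IFF (R XOR Q)) OR (U IFF Q) = True OR False = True
NOT ((U IFF (R XOR Q)) OR (U IFF Q)) = NOT True = False
((Q AND (Q IMPLIES (R AND (U AND Q)))) AND (((U OR (R XOR (R OR U))) IFF (U OR Q)) OR R)) IMPLIES NOT ((U IFF (R XOR Q)) OR (U IFF Q)) = False IMPLIES False = True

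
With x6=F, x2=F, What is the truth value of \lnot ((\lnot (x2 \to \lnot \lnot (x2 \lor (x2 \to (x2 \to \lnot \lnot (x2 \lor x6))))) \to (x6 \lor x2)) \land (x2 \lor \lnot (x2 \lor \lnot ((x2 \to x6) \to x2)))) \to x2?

x2 \lor x6 = F \lor F = F
\lnot (x2 \lor x6) = \lnot F = T
\lnot \lnot (x2 \lor x6) = \lnot T = F
x2 \to \lnot \lnot (x2 \lor x6) = F \to F = T
x2 \to (x2 \to \lnot \lnot (x2 \lor x6)) = F \to T = T
x2 \lor (x2 \to (x2 \to \lnot \lnot (x2 \lor x6))) = F \lor T = T
\lnot (x2 \lor (x2 \to (x2 \to \lnot \lnot (x2 \lor x6)))) = \lnot T = F
\lnot \lnot (x2 \lor (x2 \to (x2 \to \lnot \lnot (x2 \lor x6)))) = \lnot F = T
x2 \to \lnot \lnot (x2 \lor (x2 \to (x2 \to \lnot \lnot (x2 \lor x6)))) = F \to T = T
\lnot (x2 \to \lnot \lnot (x2 \lor (x2 \to (x2 \to \lnot \lnot (x2 \lor x6))))) = \lnot T = F
x6 \lor x2 = F \lor F = F
\lnot (x2 \to \lnot \lnot (x2 \lor (x2 \to (x2 \to \lnot \lnot (x2 \lor x6))))) \to (x6 \lor x2) = F \to F = T
x2 \to x6 = F \to F = T
(x2 \to x6) \to x2 = T \to F = F
\lnot ((x2 \to x6) \to x2) = \lnot F = T
x2 \lor \lnot ((x2 \to x6) \to x2) = F \lor T = T
\lnot (x2 \lor \lnot ((x2 \to x6) \to x2)) = \lnot T = F
x2 \lor \lnot (x2 \lor \lnot ((x2 \to x6) \to x2)) = F \lor F = F
(\lnot (x2 \to \lnot \lnot (x2 \lor (x2 \to (x2 \to \lnot \lnot (x2 \lor x6))))) \to (x6 \lor x2)) \land (x2 \lor \lnot (x2 \lor \lnot ((x2 \to x6) \to x2))) = T \land F = F
\lnot ((\lnot (x2 \to \lnot \lnot (x2 \lor (x2 \to (x2 \to \lnot \lnot (x2 \lor x6))))) \to (x6 \lor x2)) \land (x2 \lor \lnot (x2 \lor \lnot ((x2 \to x6) \to x2)))) = \lnot F = T
\lnot ((\lnot (x2 \to \lnot \lnot (x2 \lor (x2 \to (x2 \to \lnot \lnot (x2 \lor x6))))) \to (x6 \lor x2)) \land (x2 \lor \lnot (x2 \lor \lnot ((x2 \to x6) \to x2)))) \to x2 = T \to F = F

F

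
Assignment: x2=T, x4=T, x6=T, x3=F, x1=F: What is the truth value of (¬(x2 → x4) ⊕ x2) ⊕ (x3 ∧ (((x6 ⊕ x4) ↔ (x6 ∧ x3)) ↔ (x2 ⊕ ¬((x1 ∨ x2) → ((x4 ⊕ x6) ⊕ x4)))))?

T

x2 → x4 = T → T = T
¬(x2 → x4) = ¬T = F
¬(x2 → x4) ⊕ x2 = F ⊕ T = T
x6 ⊕ x4 = T ⊕ T = F
x6 ∧ x3 = T ∧ F = F
(x6 ⊕ x4) ↔ (x6 ∧ x3) = F ↔ F = T
x1 ∨ x2 = F ∨ T = T
x4 ⊕ x6 = T ⊕ T = F
(x4 ⊕ x6) ⊕ x4 = F ⊕ T = T
(x1 ∨ x2) → ((x4 ⊕ x6) ⊕ x4) = T → T = T
¬((x1 ∨ x2) → ((x4 ⊕ x6) ⊕ x4)) = ¬T = F
x2 ⊕ ¬((x1 ∨ x2) → ((x4 ⊕ x6) ⊕ x4)) = T ⊕ F = T
((x6 ⊕ x4) ↔ (x6 ∧ x3)) ↔ (x2 ⊕ ¬((x1 ∨ x2) → ((x4 ⊕ x6) ⊕ x4))) = T ↔ T = T
x3 ∧ (((x6 ⊕ x4) ↔ (x6 ∧ x3)) ↔ (x2 ⊕ ¬((x1 ∨ x2) → ((x4 ⊕ x6) ⊕ x4)))) = F ∧ T = F
(¬(x2 → x4) ⊕ x2) ⊕ (x3 ∧ (((x6 ⊕ x4) ↔ (x6 ∧ x3)) ↔ (x2 ⊕ ¬((x1 ∨ x2) → ((x4 ⊕ x6) ⊕ x4))))) = T ⊕ F = T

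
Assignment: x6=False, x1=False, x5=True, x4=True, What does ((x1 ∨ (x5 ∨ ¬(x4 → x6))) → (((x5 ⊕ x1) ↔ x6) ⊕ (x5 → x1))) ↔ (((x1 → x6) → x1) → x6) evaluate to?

Substituting x6=False, x1=False, x5=True, x4=True:
x4 → x6 = True → False = False
¬(x4 → x6) = ¬False = True
x5 ∨ ¬(x4 → x6) = True ∨ True = True
x1 ∨ (x5 ∨ ¬(x4 → x6)) = False ∨ True = True
x5 ⊕ x1 = True ⊕ False = True
(x5 ⊕ x1) ↔ x6 = True ↔ False = False
x5 → x1 = True → False = False
((x5 ⊕ x1) ↔ x6) ⊕ (x5 → x1) = False ⊕ False = False
(x1 ∨ (x5 ∨ ¬(x4 → x6))) → (((x5 ⊕ x1) ↔ x6) ⊕ (x5 → x1)) = True → False = False
x1 → x6 = False → False = True
(x1 → x6) → x1 = True → False = False
((x1 → x6) → x1) → x6 = False → False = True
((x1 ∨ (x5 ∨ ¬(x4 → x6))) → (((x5 ⊕ x1) ↔ x6) ⊕ (x5 → x1))) ↔ (((x1 → x6) → x1) → x6) = False ↔ True = False

False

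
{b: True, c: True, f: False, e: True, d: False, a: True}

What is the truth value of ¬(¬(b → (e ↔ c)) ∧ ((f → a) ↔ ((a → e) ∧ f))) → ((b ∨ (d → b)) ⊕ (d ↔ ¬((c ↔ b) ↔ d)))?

Substituting b=True, c=True, f=False, e=True, d=False, a=True:
e ↔ c = True ↔ True = True
b → (e ↔ c) = True → True = True
¬(b → (e ↔ c)) = ¬True = False
f → a = False → True = True
a → e = True → True = True
(a → e) ∧ f = True ∧ False = False
(f → a) ↔ ((a → e) ∧ f) = True ↔ False = False
¬(b → (e ↔ c)) ∧ ((f → a) ↔ ((a → e) ∧ f)) = False ∧ False = False
¬(¬(b → (e ↔ c)) ∧ ((f → a) ↔ ((a → e) ∧ f))) = ¬False = True
d → b = False → True = True
b ∨ (d → b) = True ∨ True = True
c ↔ b = True ↔ True = True
(c ↔ b) ↔ d = True ↔ False = False
¬((c ↔ b) ↔ d) = ¬False = True
d ↔ ¬((c ↔ b) ↔ d) = False ↔ True = False
(b ∨ (d → b)) ⊕ (d ↔ ¬((c ↔ b) ↔ d)) = True ⊕ False = True
¬(¬(b → (e ↔ c)) ∧ ((f → a) ↔ ((a → e) ∧ f))) → ((b ∨ (d → b)) ⊕ (d ↔ ¬((c ↔ b) ↔ d))) = True → True = True

True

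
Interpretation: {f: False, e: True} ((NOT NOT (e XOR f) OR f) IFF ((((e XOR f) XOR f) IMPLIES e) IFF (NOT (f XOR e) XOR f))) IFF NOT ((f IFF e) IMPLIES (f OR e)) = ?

True

e XOR f = True XOR False = True
NOT (e XOR f) = NOT True = False
NOT NOT (e XOR f) = NOT False = True
NOT NOT (e XOR f) OR f = True OR False = True
e XOR f = True XOR False = True
(e XOR f) XOR f = True XOR False = True
((e XOR f) XOR f) IMPLIES e = True IMPLIES True = True
f XOR e = False XOR True = True
NOT (f XOR e) = NOT True = False
NOT (f XOR e) XOR f = False XOR False = False
(((e XOR f) XOR f) IMPLIES e) IFF (NOT (f XOR e) XOR f) = True IFF False = False
(NOT NOT (e XOR f) OR f) IFF ((((e XOR f) XOR f) IMPLIES e) IFF (NOT (f XOR e) XOR f)) = True IFF False = False
f IFF e = False IFF True = False
f OR e = False OR True = True
(f IFF e) IMPLIES (f OR e) = False IMPLIES True = True
NOT ((f IFF e) IMPLIES (f OR e)) = NOT True = False
((NOT NOT (e XOR f) OR f) IFF ((((e XOR f) XOR f) IMPLIES e) IFF (NOT (f XOR e) XOR f))) IFF NOT ((f IFF e) IMPLIES (f OR e)) = False IFF False = True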